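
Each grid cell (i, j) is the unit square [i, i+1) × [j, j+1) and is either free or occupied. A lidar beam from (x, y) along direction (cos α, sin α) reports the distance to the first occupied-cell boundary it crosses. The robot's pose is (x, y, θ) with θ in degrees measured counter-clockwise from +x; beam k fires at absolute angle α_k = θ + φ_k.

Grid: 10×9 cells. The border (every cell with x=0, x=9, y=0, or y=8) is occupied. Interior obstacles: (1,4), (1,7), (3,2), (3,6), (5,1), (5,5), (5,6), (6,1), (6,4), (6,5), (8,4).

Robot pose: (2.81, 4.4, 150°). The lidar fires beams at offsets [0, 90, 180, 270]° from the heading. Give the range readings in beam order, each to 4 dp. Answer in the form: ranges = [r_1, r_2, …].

ranges = [0.9353, 3.6200, 4.8000, 1.8475]

beam 1: φ=0°, α=150°
  direction (-0.8660, 0.5000); cell (2,4); t to first gridline: x 0.9353, y 1.2000 (then +1.1547 / +2.0000)
    (1,4) via x @ 0.9353  # hit
  → r_1 = 0.9353
beam 2: φ=90°, α=240°
  direction (-0.5000, -0.8660); cell (2,4); t to first gridline: x 1.6200, y 0.4619 (then +2.0000 / +1.1547)
    (2,3) via y @ 0.4619
    (2,2) via y @ 1.6166
    (1,2) via x @ 1.6200
    (1,1) via y @ 2.7713
    (0,1) via x @ 3.6200  # hit
  → r_2 = 3.6200
beam 3: φ=180°, α=330°
  direction (0.8660, -0.5000); cell (2,4); t to first gridline: x 0.2194, y 0.8000 (then +1.1547 / +2.0000)
    (3,4) via x @ 0.2194
    (3,3) via y @ 0.8000
    (4,3) via x @ 1.3741
    (5,3) via x @ 2.5288
    (5,2) via y @ 2.8000
    (6,2) via x @ 3.6835
    (6,1) via y @ 4.8000  # hit
  → r_3 = 4.8000
beam 4: φ=270°, α=60°
  direction (0.5000, 0.8660); cell (2,4); t to first gridline: x 0.3800, y 0.6928 (then +2.0000 / +1.1547)
    (3,4) via x @ 0.3800
    (3,5) via y @ 0.6928
    (3,6) via y @ 1.8475  # hit
  → r_4 = 1.8475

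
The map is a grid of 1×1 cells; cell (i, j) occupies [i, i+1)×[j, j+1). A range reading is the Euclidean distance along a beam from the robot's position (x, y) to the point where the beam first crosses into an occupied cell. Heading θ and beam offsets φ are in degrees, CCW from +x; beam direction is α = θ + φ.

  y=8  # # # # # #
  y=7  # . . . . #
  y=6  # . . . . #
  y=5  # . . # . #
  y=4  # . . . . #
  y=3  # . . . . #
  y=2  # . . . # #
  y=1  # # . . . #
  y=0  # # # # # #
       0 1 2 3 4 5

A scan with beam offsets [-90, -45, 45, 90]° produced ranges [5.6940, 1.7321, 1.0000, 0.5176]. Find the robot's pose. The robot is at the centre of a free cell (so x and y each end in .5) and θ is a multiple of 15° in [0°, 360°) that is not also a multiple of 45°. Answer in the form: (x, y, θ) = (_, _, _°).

The pose lattice has 25·16 = 400 candidates. Test each by forward raycasting.
  (1.5, 6.5, 120°): beam 1 = 3.0000 ≠ 5.6940 ✗
  (1.5, 4.5, 345°): beam 1 = 1.9319 ≠ 5.6940 ✗
  (1.5, 2.5, 300°): beam 1 = 0.5774 ≠ 5.6940 ✗
  …
  (2.5, 7.5, 345°): r_1=5.6940, r_2=1.7321, r_3=1.0000, r_4=0.5176 — all match ✓
No second candidate reproduces the full scan.

(x, y, θ) = (2.5, 7.5, 345°)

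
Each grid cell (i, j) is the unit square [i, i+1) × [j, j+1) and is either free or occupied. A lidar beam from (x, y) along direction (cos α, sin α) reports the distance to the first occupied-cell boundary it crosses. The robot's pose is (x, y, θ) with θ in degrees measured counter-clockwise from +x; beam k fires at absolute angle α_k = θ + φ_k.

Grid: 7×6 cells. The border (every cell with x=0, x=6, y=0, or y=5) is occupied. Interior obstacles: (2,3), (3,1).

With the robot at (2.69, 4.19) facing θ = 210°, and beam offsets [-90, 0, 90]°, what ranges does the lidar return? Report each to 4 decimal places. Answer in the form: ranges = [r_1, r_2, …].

beam 1: φ=-90°, α=120°
  cosα=-0.5000 sinα=0.8660 | (2,4) | tMaxX 1.3800 tMaxY 0.9353 | tΔX 2.0000 tΔY 1.1547
    t=0.9353 [y] (2,5) — stop
  → r_1 = 0.9353
beam 2: φ=0°, α=210°
  cosα=-0.8660 sinα=-0.5000 | (2,4) | tMaxX 0.7967 tMaxY 0.3800 | tΔX 1.1547 tΔY 2.0000
    t=0.3800 [y] (2,3) — stop
  → r_2 = 0.3800
beam 3: φ=90°, α=300°
  cosα=0.5000 sinα=-0.8660 | (2,4) | tMaxX 0.6200 tMaxY 0.2194 | tΔX 2.0000 tΔY 1.1547
    t=0.2194 [y] (2,3) — stop
  → r_3 = 0.2194

ranges = [0.9353, 0.3800, 0.2194]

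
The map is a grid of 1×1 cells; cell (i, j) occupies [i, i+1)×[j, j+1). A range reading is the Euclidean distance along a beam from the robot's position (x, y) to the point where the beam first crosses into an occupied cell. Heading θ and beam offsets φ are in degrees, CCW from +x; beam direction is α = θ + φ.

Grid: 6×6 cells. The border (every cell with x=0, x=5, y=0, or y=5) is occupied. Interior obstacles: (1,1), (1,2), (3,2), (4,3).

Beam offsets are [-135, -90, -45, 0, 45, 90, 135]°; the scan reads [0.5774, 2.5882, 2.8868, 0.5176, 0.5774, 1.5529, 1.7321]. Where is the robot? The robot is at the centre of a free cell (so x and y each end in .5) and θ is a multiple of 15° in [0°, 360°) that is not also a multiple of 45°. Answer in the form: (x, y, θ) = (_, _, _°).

The pose lattice has 12·16 = 192 candidates. Test each by forward raycasting.
  (1.5, 4.5, 210°): beam 1 = 0.5176 ≠ 0.5774 ✗
  (2.5, 2.5, 195°): beam 1 = 2.8868 ≠ 0.5774 ✗
  (1.5, 3.5, 105°): beam 1 = 1.7321 ≠ 0.5774 ✗
  (4.5, 2.5, 345°): beam 2 = 1.5529 ≠ 2.5882 ✗
  (1.5, 3.5, 60°): beam 1 = 0.5176 ≠ 0.5774 ✗
  …
  (2.5, 2.5, 165°): r_1=0.5774, r_2=2.5882, r_3=2.8868, r_4=0.5176, r_5=0.5774, r_6=1.5529, r_7=1.7321 — all match ✓
No second candidate reproduces the full scan.

(x, y, θ) = (2.5, 2.5, 165°)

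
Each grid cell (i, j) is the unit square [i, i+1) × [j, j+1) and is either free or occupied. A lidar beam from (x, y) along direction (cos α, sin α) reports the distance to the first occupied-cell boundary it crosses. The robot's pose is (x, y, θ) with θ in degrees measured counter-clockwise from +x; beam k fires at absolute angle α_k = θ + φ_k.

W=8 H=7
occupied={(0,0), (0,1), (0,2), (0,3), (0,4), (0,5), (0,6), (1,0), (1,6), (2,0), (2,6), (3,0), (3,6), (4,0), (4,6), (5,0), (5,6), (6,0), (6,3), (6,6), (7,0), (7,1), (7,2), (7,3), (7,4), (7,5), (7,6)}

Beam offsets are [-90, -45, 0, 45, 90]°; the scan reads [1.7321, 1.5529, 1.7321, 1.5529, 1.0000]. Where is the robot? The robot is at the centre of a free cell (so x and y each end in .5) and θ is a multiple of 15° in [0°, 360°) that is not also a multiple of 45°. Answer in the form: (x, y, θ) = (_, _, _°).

Candidates: 29 free-cell centres × 16 headings = 464 poses. Raycast each; keep the one whose scan matches to 4 dp.
  (5.5, 2.5, 75°): beam 1 = 1.5529 ≠ 1.7321 ✗
  (3.5, 4.5, 240°): beam 1 = 2.8868 ≠ 1.7321 ✗
  (4.5, 2.5, 330°): beam 3 = 2.8868 ≠ 1.7321 ✗
  (2.5, 4.5, 105°): beam 1 = 4.6587 ≠ 1.7321 ✗
  (1.5, 5.5, 60°): beam 1 = 6.3509 ≠ 1.7321 ✗
  …
  (5.5, 2.5, 330°): r_1=1.7321, r_2=1.5529, r_3=1.7321, r_4=1.5529, r_5=1.0000 — all match ✓
No second candidate reproduces the full scan.

(x, y, θ) = (5.5, 2.5, 330°)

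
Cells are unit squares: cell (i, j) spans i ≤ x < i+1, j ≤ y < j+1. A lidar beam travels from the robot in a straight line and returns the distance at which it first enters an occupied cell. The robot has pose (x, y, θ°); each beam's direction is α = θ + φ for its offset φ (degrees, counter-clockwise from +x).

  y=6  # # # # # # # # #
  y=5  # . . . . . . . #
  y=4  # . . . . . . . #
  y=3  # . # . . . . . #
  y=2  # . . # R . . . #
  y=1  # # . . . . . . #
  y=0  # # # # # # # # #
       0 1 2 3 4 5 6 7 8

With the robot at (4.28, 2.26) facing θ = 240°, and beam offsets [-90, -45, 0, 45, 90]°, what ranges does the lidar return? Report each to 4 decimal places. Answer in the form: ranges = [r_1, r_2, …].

ranges = [0.3233, 0.2899, 1.4549, 1.3044, 2.5200]

beam 1: φ=-90°, α=150°
  d=(-0.8660,0.5000)  start (4,2)  tX=0.3233 tY=1.4800  stride 1/|dx|=1.1547 1/|dy|=2.0000
    cross x-line → (3,2), t=0.3233 (wall)
  → r_1 = 0.3233
beam 2: φ=-45°, α=195°
  d=(-0.9659,-0.2588)  start (4,2)  tX=0.2899 tY=1.0046  stride 1/|dx|=1.0353 1/|dy|=3.8637
    cross x-line → (3,2), t=0.2899 (wall)
  → r_2 = 0.2899
beam 3: φ=0°, α=240°
  d=(-0.5000,-0.8660)  start (4,2)  tX=0.5600 tY=0.3002  stride 1/|dx|=2.0000 1/|dy|=1.1547
    cross y-line → (4,1), t=0.3002
    cross x-line → (3,1), t=0.5600
    cross y-line → (3,0), t=1.4549 (wall)
  → r_3 = 1.4549
beam 4: φ=45°, α=285°
  d=(0.2588,-0.9659)  start (4,2)  tX=2.7819 tY=0.2692  stride 1/|dx|=3.8637 1/|dy|=1.0353
    cross y-line → (4,1), t=0.2692
    cross y-line → (4,0), t=1.3044 (wall)
  → r_4 = 1.3044
beam 5: φ=90°, α=330°
  d=(0.8660,-0.5000)  start (4,2)  tX=0.8314 tY=0.5200  stride 1/|dx|=1.1547 1/|dy|=2.0000
    cross y-line → (4,1), t=0.5200
    cross x-line → (5,1), t=0.8314
    cross x-line → (6,1), t=1.9861
    cross y-line → (6,0), t=2.5200 (wall)
  → r_5 = 2.5200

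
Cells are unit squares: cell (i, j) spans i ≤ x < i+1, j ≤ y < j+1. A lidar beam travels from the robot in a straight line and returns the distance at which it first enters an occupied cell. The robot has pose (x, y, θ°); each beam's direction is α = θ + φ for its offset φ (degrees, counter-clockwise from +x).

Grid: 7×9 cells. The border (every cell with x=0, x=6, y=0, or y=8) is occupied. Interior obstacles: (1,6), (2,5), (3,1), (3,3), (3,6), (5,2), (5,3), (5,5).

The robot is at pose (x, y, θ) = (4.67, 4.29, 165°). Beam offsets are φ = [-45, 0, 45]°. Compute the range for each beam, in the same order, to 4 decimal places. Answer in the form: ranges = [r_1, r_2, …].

ranges = [1.9745, 2.7432, 0.7736]

beam 1: φ=-45°, α=120°
  d=(-0.5000,0.8660)  start (4,4)  tX=1.3400 tY=0.8198  stride 1/|dx|=2.0000 1/|dy|=1.1547
    cross y-line → (4,5), t=0.8198
    cross x-line → (3,5), t=1.3400
    cross y-line → (3,6), t=1.9745 (wall)
  → r_1 = 1.9745
beam 2: φ=0°, α=165°
  d=(-0.9659,0.2588)  start (4,4)  tX=0.6936 tY=2.7432  stride 1/|dx|=1.0353 1/|dy|=3.8637
    cross x-line → (3,4), t=0.6936
    cross x-line → (2,4), t=1.7289
    cross y-line → (2,5), t=2.7432 (wall)
  → r_2 = 2.7432
beam 3: φ=45°, α=210°
  d=(-0.8660,-0.5000)  start (4,4)  tX=0.7736 tY=0.5800  stride 1/|dx|=1.1547 1/|dy|=2.0000
    cross y-line → (4,3), t=0.5800
    cross x-line → (3,3), t=0.7736 (wall)
  → r_3 = 0.7736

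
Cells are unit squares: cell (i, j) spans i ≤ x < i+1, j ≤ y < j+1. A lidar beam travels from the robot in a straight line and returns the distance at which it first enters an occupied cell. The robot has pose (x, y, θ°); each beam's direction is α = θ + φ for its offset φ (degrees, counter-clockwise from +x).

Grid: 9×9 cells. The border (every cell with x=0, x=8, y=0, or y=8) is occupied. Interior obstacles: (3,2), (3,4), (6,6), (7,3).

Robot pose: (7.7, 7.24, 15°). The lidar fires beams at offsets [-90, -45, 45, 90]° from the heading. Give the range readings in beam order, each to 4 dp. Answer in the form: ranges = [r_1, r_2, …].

ranges = [1.1591, 0.3464, 0.6000, 0.7868]

beam 1: φ=-90°, α=285°
  d=(0.2588,-0.9659)  start (7,7)  tX=1.1591 tY=0.2485  stride 1/|dx|=3.8637 1/|dy|=1.0353
    cross y-line → (7,6), t=0.2485
    cross x-line → (8,6), t=1.1591 (wall)
  → r_1 = 1.1591
beam 2: φ=-45°, α=330°
  d=(0.8660,-0.5000)  start (7,7)  tX=0.3464 tY=0.4800  stride 1/|dx|=1.1547 1/|dy|=2.0000
    cross x-line → (8,7), t=0.3464 (wall)
  → r_2 = 0.3464
beam 3: φ=45°, α=60°
  d=(0.5000,0.8660)  start (7,7)  tX=0.6000 tY=0.8776  stride 1/|dx|=2.0000 1/|dy|=1.1547
    cross x-line → (8,7), t=0.6000 (wall)
  → r_3 = 0.6000
beam 4: φ=90°, α=105°
  d=(-0.2588,0.9659)  start (7,7)  tX=2.7046 tY=0.7868  stride 1/|dx|=3.8637 1/|dy|=1.0353
    cross y-line → (7,8), t=0.7868 (wall)
  → r_4 = 0.7868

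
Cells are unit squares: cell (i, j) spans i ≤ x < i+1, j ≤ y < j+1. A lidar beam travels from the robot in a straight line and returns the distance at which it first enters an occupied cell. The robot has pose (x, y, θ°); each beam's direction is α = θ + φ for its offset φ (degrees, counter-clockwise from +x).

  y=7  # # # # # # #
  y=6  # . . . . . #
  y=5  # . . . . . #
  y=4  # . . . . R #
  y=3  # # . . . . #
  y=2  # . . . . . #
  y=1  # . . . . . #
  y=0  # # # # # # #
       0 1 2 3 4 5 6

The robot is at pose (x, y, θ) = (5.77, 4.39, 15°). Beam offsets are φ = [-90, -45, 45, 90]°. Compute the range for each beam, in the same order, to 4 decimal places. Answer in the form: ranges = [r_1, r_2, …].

ranges = [0.8887, 0.2656, 0.4600, 2.7021]

beam 1: φ=-90°, α=285°
  dir = (cos 285°, sin 285°) = (0.2588, -0.9659); from cell (5,4)
  next x-line at t=0.8887, next y-line at t=0.4038; Δt_x=3.8637, Δt_y=1.0353
    y: enter (5,3) at t=0.4038
    x: enter (6,3) at t=0.8887 ← occupied
  → r_1 = 0.8887
beam 2: φ=-45°, α=330°
  dir = (cos 330°, sin 330°) = (0.8660, -0.5000); from cell (5,4)
  next x-line at t=0.2656, next y-line at t=0.7800; Δt_x=1.1547, Δt_y=2.0000
    x: enter (6,4) at t=0.2656 ← occupied
  → r_2 = 0.2656
beam 3: φ=45°, α=60°
  dir = (cos 60°, sin 60°) = (0.5000, 0.8660); from cell (5,4)
  next x-line at t=0.4600, next y-line at t=0.7044; Δt_x=2.0000, Δt_y=1.1547
    x: enter (6,4) at t=0.4600 ← occupied
  → r_3 = 0.4600
beam 4: φ=90°, α=105°
  dir = (cos 105°, sin 105°) = (-0.2588, 0.9659); from cell (5,4)
  next x-line at t=2.9751, next y-line at t=0.6315; Δt_x=3.8637, Δt_y=1.0353
    y: enter (5,5) at t=0.6315
    y: enter (5,6) at t=1.6668
    y: enter (5,7) at t=2.7021 ← occupied
  → r_4 = 2.7021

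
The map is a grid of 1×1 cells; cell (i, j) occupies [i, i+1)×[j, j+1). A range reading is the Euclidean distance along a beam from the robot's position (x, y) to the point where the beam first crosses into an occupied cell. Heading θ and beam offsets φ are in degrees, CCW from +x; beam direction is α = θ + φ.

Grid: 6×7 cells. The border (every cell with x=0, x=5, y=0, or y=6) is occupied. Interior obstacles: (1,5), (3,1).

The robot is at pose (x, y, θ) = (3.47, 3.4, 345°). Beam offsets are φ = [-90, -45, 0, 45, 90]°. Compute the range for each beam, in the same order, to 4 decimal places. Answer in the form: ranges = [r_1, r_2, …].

ranges = [1.4494, 2.7713, 1.5840, 1.7667, 2.6917]

beam 1: φ=-90°, α=255°
  dir = (cos 255°, sin 255°) = (-0.2588, -0.9659); from cell (3,3)
  next x-line at t=1.8159, next y-line at t=0.4141; Δt_x=3.8637, Δt_y=1.0353
    y: enter (3,2) at t=0.4141
    y: enter (3,1) at t=1.4494 ← occupied
  → r_1 = 1.4494
beam 2: φ=-45°, α=300°
  dir = (cos 300°, sin 300°) = (0.5000, -0.8660); from cell (3,3)
  next x-line at t=1.0600, next y-line at t=0.4619; Δt_x=2.0000, Δt_y=1.1547
    y: enter (3,2) at t=0.4619
    x: enter (4,2) at t=1.0600
    y: enter (4,1) at t=1.6166
    y: enter (4,0) at t=2.7713 ← occupied
  → r_2 = 2.7713
beam 3: φ=0°, α=345°
  dir = (cos 345°, sin 345°) = (0.9659, -0.2588); from cell (3,3)
  next x-line at t=0.5487, next y-line at t=1.5455; Δt_x=1.0353, Δt_y=3.8637
    x: enter (4,3) at t=0.5487
    y: enter (4,2) at t=1.5455
    x: enter (5,2) at t=1.5840 ← occupied
  → r_3 = 1.5840
beam 4: φ=45°, α=30°
  dir = (cos 30°, sin 30°) = (0.8660, 0.5000); from cell (3,3)
  next x-line at t=0.6120, next y-line at t=1.2000; Δt_x=1.1547, Δt_y=2.0000
    x: enter (4,3) at t=0.6120
    y: enter (4,4) at t=1.2000
    x: enter (5,4) at t=1.7667 ← occupied
  → r_4 = 1.7667
beam 5: φ=90°, α=75°
  dir = (cos 75°, sin 75°) = (0.2588, 0.9659); from cell (3,3)
  next x-line at t=2.0478, next y-line at t=0.6212; Δt_x=3.8637, Δt_y=1.0353
    y: enter (3,4) at t=0.6212
    y: enter (3,5) at t=1.6564
    x: enter (4,5) at t=2.0478
    y: enter (4,6) at t=2.6917 ← occupied
  → r_5 = 2.6917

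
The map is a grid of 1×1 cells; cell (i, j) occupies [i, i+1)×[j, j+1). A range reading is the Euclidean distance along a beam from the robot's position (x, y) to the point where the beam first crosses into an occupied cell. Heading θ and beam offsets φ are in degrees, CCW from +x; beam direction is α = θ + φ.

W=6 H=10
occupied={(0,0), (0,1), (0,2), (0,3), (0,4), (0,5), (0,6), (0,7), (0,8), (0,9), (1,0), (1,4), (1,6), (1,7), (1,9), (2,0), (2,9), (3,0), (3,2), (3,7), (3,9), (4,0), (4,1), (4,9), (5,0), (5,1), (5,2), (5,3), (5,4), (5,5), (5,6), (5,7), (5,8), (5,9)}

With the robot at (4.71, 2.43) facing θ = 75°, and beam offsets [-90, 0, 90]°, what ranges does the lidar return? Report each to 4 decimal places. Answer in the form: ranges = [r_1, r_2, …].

beam 1: φ=-90°, α=345°
  direction (0.9659, -0.2588); cell (4,2); t to first gridline: x 0.3002, y 1.6614 (then +1.0353 / +3.8637)
    (5,2) via x @ 0.3002  # hit
  → r_1 = 0.3002
beam 2: φ=0°, α=75°
  direction (0.2588, 0.9659); cell (4,2); t to first gridline: x 1.1205, y 0.5901 (then +3.8637 / +1.0353)
    (4,3) via y @ 0.5901
    (5,3) via x @ 1.1205  # hit
  → r_2 = 1.1205
beam 3: φ=90°, α=165°
  direction (-0.9659, 0.2588); cell (4,2); t to first gridline: x 0.7350, y 2.2023 (then +1.0353 / +3.8637)
    (3,2) via x @ 0.7350  # hit
  → r_3 = 0.7350

ranges = [0.3002, 1.1205, 0.7350]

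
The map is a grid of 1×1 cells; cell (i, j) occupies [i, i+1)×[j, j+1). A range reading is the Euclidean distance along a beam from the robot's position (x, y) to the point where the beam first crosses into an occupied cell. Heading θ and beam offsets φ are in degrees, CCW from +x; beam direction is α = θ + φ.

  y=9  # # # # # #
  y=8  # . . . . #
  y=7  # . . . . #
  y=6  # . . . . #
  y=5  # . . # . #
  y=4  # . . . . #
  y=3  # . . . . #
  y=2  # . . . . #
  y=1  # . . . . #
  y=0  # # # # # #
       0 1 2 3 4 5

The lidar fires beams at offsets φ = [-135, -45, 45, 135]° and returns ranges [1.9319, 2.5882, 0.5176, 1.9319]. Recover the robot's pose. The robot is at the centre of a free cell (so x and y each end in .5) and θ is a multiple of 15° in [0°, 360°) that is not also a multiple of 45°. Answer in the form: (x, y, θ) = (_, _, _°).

(x, y, θ) = (1.5, 6.5, 120°)

The pose lattice has 31·16 = 496 candidates. Test each by forward raycasting.
  (2.5, 2.5, 105°): beam 1 = 2.8868 ≠ 1.9319 ✗
  (4.5, 3.5, 210°): beam 2 = 3.6235 ≠ 2.5882 ✗
  (4.5, 6.5, 150°): beam 1 = 0.5176 ≠ 1.9319 ✗
  (4.5, 4.5, 240°): beam 1 = 4.6587 ≠ 1.9319 ✗
  …
  (1.5, 6.5, 120°): r_1=1.9319, r_2=2.5882, r_3=0.5176, r_4=1.9319 — all match ✓
Only this pose fits every beam.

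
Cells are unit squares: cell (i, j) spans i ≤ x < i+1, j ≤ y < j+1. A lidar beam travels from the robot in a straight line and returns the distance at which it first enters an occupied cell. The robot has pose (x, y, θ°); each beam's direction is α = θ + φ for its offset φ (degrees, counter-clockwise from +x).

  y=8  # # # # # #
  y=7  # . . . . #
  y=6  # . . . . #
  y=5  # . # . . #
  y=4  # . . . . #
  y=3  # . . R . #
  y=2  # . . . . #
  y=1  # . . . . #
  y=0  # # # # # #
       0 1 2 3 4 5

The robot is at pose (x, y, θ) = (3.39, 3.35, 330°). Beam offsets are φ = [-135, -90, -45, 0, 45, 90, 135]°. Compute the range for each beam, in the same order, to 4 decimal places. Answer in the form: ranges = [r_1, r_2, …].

beam 1: φ=-135°, α=195°
  d=(-0.9659,-0.2588)  start (3,3)  tX=0.4038 tY=1.3523  stride 1/|dx|=1.0353 1/|dy|=3.8637
    cross x-line → (2,3), t=0.4038
    cross y-line → (2,2), t=1.3523
    cross x-line → (1,2), t=1.4390
    cross x-line → (0,2), t=2.4743 (wall)
  → r_1 = 2.4743
beam 2: φ=-90°, α=240°
  d=(-0.5000,-0.8660)  start (3,3)  tX=0.7800 tY=0.4041  stride 1/|dx|=2.0000 1/|dy|=1.1547
    cross y-line → (3,2), t=0.4041
    cross x-line → (2,2), t=0.7800
    cross y-line → (2,1), t=1.5588
    cross y-line → (2,0), t=2.7135 (wall)
  → r_2 = 2.7135
beam 3: φ=-45°, α=285°
  d=(0.2588,-0.9659)  start (3,3)  tX=2.3569 tY=0.3623  stride 1/|dx|=3.8637 1/|dy|=1.0353
    cross y-line → (3,2), t=0.3623
    cross y-line → (3,1), t=1.3976
    cross x-line → (4,1), t=2.3569
    cross y-line → (4,0), t=2.4329 (wall)
  → r_3 = 2.4329
beam 4: φ=0°, α=330°
  d=(0.8660,-0.5000)  start (3,3)  tX=0.7044 tY=0.7000  stride 1/|dx|=1.1547 1/|dy|=2.0000
    cross y-line → (3,2), t=0.7000
    cross x-line → (4,2), t=0.7044
    cross x-line → (5,2), t=1.8591 (wall)
  → r_4 = 1.8591
beam 5: φ=45°, α=15°
  d=(0.9659,0.2588)  start (3,3)  tX=0.6315 tY=2.5114  stride 1/|dx|=1.0353 1/|dy|=3.8637
    cross x-line → (4,3), t=0.6315
    cross x-line → (5,3), t=1.6668 (wall)
  → r_5 = 1.6668
beam 6: φ=90°, α=60°
  d=(0.5000,0.8660)  start (3,3)  tX=1.2200 tY=0.7506  stride 1/|dx|=2.0000 1/|dy|=1.1547
    cross y-line → (3,4), t=0.7506
    cross x-line → (4,4), t=1.2200
    cross y-line → (4,5), t=1.9053
    cross y-line → (4,6), t=3.0600
    cross x-line → (5,6), t=3.2200 (wall)
  → r_6 = 3.2200
beam 7: φ=135°, α=105°
  d=(-0.2588,0.9659)  start (3,3)  tX=1.5068 tY=0.6729  stride 1/|dx|=3.8637 1/|dy|=1.0353
    cross y-line → (3,4), t=0.6729
    cross x-line → (2,4), t=1.5068
    cross y-line → (2,5), t=1.7082 (wall)
  → r_7 = 1.7082

ranges = [2.4743, 2.7135, 2.4329, 1.8591, 1.6668, 3.2200, 1.7082]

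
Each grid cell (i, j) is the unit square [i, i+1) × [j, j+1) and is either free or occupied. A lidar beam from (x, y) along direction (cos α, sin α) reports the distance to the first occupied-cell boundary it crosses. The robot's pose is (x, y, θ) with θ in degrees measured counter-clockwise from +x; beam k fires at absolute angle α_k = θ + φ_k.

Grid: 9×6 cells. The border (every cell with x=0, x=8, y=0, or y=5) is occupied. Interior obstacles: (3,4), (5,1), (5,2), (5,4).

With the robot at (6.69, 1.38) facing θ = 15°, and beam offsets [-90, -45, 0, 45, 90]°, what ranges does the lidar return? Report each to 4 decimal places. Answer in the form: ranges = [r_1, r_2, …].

ranges = [0.3934, 0.7600, 1.3562, 2.6200, 2.7124]

beam 1: φ=-90°, α=285°
  cosα=0.2588 sinα=-0.9659 | (6,1) | tMaxX 1.1977 tMaxY 0.3934 | tΔX 3.8637 tΔY 1.0353
    t=0.3934 [y] (6,0) — stop
  → r_1 = 0.3934
beam 2: φ=-45°, α=330°
  cosα=0.8660 sinα=-0.5000 | (6,1) | tMaxX 0.3580 tMaxY 0.7600 | tΔX 1.1547 tΔY 2.0000
    t=0.3580 [x] (7,1)
    t=0.7600 [y] (7,0) — stop
  → r_2 = 0.7600
beam 3: φ=0°, α=15°
  cosα=0.9659 sinα=0.2588 | (6,1) | tMaxX 0.3209 tMaxY 2.3955 | tΔX 1.0353 tΔY 3.8637
    t=0.3209 [x] (7,1)
    t=1.3562 [x] (8,1) — stop
  → r_3 = 1.3562
beam 4: φ=45°, α=60°
  cosα=0.5000 sinα=0.8660 | (6,1) | tMaxX 0.6200 tMaxY 0.7159 | tΔX 2.0000 tΔY 1.1547
    t=0.6200 [x] (7,1)
    t=0.7159 [y] (7,2)
    t=1.8706 [y] (7,3)
    t=2.6200 [x] (8,3) — stop
  → r_4 = 2.6200
beam 5: φ=90°, α=105°
  cosα=-0.2588 sinα=0.9659 | (6,1) | tMaxX 2.6660 tMaxY 0.6419 | tΔX 3.8637 tΔY 1.0353
    t=0.6419 [y] (6,2)
    t=1.6771 [y] (6,3)
    t=2.6660 [x] (5,3)
    t=2.7124 [y] (5,4) — stop
  → r_5 = 2.7124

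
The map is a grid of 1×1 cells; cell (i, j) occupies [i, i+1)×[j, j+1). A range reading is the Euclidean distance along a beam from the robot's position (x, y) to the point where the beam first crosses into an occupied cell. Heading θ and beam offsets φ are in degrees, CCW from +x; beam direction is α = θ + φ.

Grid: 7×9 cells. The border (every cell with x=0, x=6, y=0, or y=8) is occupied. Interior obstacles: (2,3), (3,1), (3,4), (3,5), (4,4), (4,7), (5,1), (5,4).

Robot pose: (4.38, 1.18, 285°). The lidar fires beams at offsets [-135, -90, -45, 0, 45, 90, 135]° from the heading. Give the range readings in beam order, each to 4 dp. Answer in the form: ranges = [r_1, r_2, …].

beam 1: φ=-135°, α=150°
  d=(-0.8660,0.5000)  start (4,1)  tX=0.4388 tY=1.6400  stride 1/|dx|=1.1547 1/|dy|=2.0000
    cross x-line → (3,1), t=0.4388 (wall)
  → r_1 = 0.4388
beam 2: φ=-90°, α=195°
  d=(-0.9659,-0.2588)  start (4,1)  tX=0.3934 tY=0.6955  stride 1/|dx|=1.0353 1/|dy|=3.8637
    cross x-line → (3,1), t=0.3934 (wall)
  → r_2 = 0.3934
beam 3: φ=-45°, α=240°
  d=(-0.5000,-0.8660)  start (4,1)  tX=0.7600 tY=0.2078  stride 1/|dx|=2.0000 1/|dy|=1.1547
    cross y-line → (4,0), t=0.2078 (wall)
  → r_3 = 0.2078
beam 4: φ=0°, α=285°
  d=(0.2588,-0.9659)  start (4,1)  tX=2.3955 tY=0.1863  stride 1/|dx|=3.8637 1/|dy|=1.0353
    cross y-line → (4,0), t=0.1863 (wall)
  → r_4 = 0.1863
beam 5: φ=45°, α=330°
  d=(0.8660,-0.5000)  start (4,1)  tX=0.7159 tY=0.3600  stride 1/|dx|=1.1547 1/|dy|=2.0000
    cross y-line → (4,0), t=0.3600 (wall)
  → r_5 = 0.3600
beam 6: φ=90°, α=15°
  d=(0.9659,0.2588)  start (4,1)  tX=0.6419 tY=3.1682  stride 1/|dx|=1.0353 1/|dy|=3.8637
    cross x-line → (5,1), t=0.6419 (wall)
  → r_6 = 0.6419
beam 7: φ=135°, α=60°
  d=(0.5000,0.8660)  start (4,1)  tX=1.2400 tY=0.9469  stride 1/|dx|=2.0000 1/|dy|=1.1547
    cross y-line → (4,2), t=0.9469
    cross x-line → (5,2), t=1.2400
    cross y-line → (5,3), t=2.1016
    cross x-line → (6,3), t=3.2400 (wall)
  → r_7 = 3.2400

ranges = [0.4388, 0.3934, 0.2078, 0.1863, 0.3600, 0.6419, 3.2400]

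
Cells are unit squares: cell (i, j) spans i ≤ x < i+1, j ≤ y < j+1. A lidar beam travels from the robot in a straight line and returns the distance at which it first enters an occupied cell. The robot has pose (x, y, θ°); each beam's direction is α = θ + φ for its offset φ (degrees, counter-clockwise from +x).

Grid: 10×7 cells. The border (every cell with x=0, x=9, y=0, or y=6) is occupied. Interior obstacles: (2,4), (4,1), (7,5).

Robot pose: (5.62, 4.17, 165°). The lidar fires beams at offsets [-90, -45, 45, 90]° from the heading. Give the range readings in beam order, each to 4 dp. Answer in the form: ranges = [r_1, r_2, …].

beam 1: φ=-90°, α=75°
  dir = (cos 75°, sin 75°) = (0.2588, 0.9659); from cell (5,4)
  next x-line at t=1.4682, next y-line at t=0.8593; Δt_x=3.8637, Δt_y=1.0353
    y: enter (5,5) at t=0.8593
    x: enter (6,5) at t=1.4682
    y: enter (6,6) at t=1.8946 ← occupied
  → r_1 = 1.8946
beam 2: φ=-45°, α=120°
  dir = (cos 120°, sin 120°) = (-0.5000, 0.8660); from cell (5,4)
  next x-line at t=1.2400, next y-line at t=0.9584; Δt_x=2.0000, Δt_y=1.1547
    y: enter (5,5) at t=0.9584
    x: enter (4,5) at t=1.2400
    y: enter (4,6) at t=2.1131 ← occupied
  → r_2 = 2.1131
beam 3: φ=45°, α=210°
  dir = (cos 210°, sin 210°) = (-0.8660, -0.5000); from cell (5,4)
  next x-line at t=0.7159, next y-line at t=0.3400; Δt_x=1.1547, Δt_y=2.0000
    y: enter (5,3) at t=0.3400
    x: enter (4,3) at t=0.7159
    x: enter (3,3) at t=1.8706
    y: enter (3,2) at t=2.3400
    x: enter (2,2) at t=3.0253
    x: enter (1,2) at t=4.1800
    y: enter (1,1) at t=4.3400
    x: enter (0,1) at t=5.3347 ← occupied
  → r_3 = 5.3347
beam 4: φ=90°, α=255°
  dir = (cos 255°, sin 255°) = (-0.2588, -0.9659); from cell (5,4)
  next x-line at t=2.3955, next y-line at t=0.1760; Δt_x=3.8637, Δt_y=1.0353
    y: enter (5,3) at t=0.1760
    y: enter (5,2) at t=1.2113
    y: enter (5,1) at t=2.2465
    x: enter (4,1) at t=2.3955 ← occupied
  → r_4 = 2.3955

ranges = [1.8946, 2.1131, 5.3347, 2.3955]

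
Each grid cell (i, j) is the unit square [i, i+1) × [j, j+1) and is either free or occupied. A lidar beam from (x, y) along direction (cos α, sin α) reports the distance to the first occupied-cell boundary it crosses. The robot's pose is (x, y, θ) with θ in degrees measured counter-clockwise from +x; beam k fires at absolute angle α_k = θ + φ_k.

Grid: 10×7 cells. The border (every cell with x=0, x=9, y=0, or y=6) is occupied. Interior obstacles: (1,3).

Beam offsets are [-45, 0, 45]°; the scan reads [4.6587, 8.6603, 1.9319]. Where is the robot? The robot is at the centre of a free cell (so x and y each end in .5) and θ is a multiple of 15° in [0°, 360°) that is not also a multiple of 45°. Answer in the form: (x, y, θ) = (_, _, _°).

(x, y, θ) = (8.5, 1.5, 150°)

The pose lattice has 39·16 = 624 candidates. Test each by forward raycasting.
  (5.5, 3.5, 240°): beam 2 = 2.8868 ≠ 8.6603 ✗
  (6.5, 4.5, 195°): beam 1 = 3.0000 ≠ 4.6587 ✗
  (1.5, 5.5, 255°): beam 1 = 0.5774 ≠ 4.6587 ✗
  (2.5, 5.5, 75°): beam 1 = 1.0000 ≠ 4.6587 ✗
  …
  (8.5, 1.5, 150°): r_1=4.6587, r_2=8.6603, r_3=1.9319 — all match ✓
No second candidate reproduces the full scan.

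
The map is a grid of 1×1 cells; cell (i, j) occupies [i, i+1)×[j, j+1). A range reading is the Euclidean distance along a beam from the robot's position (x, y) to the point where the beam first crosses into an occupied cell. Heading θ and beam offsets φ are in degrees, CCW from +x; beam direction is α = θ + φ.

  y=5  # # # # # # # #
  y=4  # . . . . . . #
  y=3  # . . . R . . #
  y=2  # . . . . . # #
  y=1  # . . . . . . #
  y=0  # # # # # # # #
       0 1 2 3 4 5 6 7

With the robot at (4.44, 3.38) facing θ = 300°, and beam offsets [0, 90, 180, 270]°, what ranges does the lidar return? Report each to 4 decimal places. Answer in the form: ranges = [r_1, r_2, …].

ranges = [2.7482, 2.9560, 1.8706, 3.9722]

beam 1: φ=0°, α=300°
  direction (0.5000, -0.8660); cell (4,3); t to first gridline: x 1.1200, y 0.4388 (then +2.0000 / +1.1547)
    (4,2) via y @ 0.4388
    (5,2) via x @ 1.1200
    (5,1) via y @ 1.5935
    (5,0) via y @ 2.7482  # hit
  → r_1 = 2.7482
beam 2: φ=90°, α=30°
  direction (0.8660, 0.5000); cell (4,3); t to first gridline: x 0.6466, y 1.2400 (then +1.1547 / +2.0000)
    (5,3) via x @ 0.6466
    (5,4) via y @ 1.2400
    (6,4) via x @ 1.8013
    (7,4) via x @ 2.9560  # hit
  → r_2 = 2.9560
beam 3: φ=180°, α=120°
  direction (-0.5000, 0.8660); cell (4,3); t to first gridline: x 0.8800, y 0.7159 (then +2.0000 / +1.1547)
    (4,4) via y @ 0.7159
    (3,4) via x @ 0.8800
    (3,5) via y @ 1.8706  # hit
  → r_3 = 1.8706
beam 4: φ=270°, α=210°
  direction (-0.8660, -0.5000); cell (4,3); t to first gridline: x 0.5081, y 0.7600 (then +1.1547 / +2.0000)
    (3,3) via x @ 0.5081
    (3,2) via y @ 0.7600
    (2,2) via x @ 1.6628
    (2,1) via y @ 2.7600
    (1,1) via x @ 2.8175
    (0,1) via x @ 3.9722  # hit
  → r_4 = 3.9722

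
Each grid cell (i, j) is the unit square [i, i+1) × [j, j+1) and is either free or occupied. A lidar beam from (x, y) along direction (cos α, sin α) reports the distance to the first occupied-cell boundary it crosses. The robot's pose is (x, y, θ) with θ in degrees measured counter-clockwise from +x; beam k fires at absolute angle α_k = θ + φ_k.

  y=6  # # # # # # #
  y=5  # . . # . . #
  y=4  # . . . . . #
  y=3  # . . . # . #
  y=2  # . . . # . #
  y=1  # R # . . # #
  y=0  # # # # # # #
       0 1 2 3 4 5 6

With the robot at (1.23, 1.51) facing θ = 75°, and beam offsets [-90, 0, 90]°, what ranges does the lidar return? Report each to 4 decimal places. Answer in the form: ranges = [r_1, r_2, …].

beam 1: φ=-90°, α=345°
  d=(0.9659,-0.2588)  start (1,1)  tX=0.7972 tY=1.9705  stride 1/|dx|=1.0353 1/|dy|=3.8637
    cross x-line → (2,1), t=0.7972 (wall)
  → r_1 = 0.7972
beam 2: φ=0°, α=75°
  d=(0.2588,0.9659)  start (1,1)  tX=2.9751 tY=0.5073  stride 1/|dx|=3.8637 1/|dy|=1.0353
    cross y-line → (1,2), t=0.5073
    cross y-line → (1,3), t=1.5426
    cross y-line → (1,4), t=2.5778
    cross x-line → (2,4), t=2.9751
    cross y-line → (2,5), t=3.6131
    cross y-line → (2,6), t=4.6484 (wall)
  → r_2 = 4.6484
beam 3: φ=90°, α=165°
  d=(-0.9659,0.2588)  start (1,1)  tX=0.2381 tY=1.8932  stride 1/|dx|=1.0353 1/|dy|=3.8637
    cross x-line → (0,1), t=0.2381 (wall)
  → r_3 = 0.2381

ranges = [0.7972, 4.6484, 0.2381]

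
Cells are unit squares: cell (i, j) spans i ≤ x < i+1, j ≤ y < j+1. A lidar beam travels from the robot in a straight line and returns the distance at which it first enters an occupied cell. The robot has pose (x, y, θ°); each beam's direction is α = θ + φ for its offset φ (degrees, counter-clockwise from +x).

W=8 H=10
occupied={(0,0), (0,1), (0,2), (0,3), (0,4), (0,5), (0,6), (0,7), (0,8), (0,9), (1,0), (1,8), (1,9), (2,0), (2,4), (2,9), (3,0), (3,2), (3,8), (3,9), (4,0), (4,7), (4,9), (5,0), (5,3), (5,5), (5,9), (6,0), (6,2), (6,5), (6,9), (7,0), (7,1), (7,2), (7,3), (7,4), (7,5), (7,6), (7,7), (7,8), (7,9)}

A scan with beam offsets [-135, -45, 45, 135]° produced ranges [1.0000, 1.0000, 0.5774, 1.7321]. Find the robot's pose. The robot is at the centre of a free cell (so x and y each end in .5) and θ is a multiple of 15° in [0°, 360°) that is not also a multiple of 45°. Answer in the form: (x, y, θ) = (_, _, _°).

(x, y, θ) = (4.5, 1.5, 255°)

Candidates: 39 free-cell centres × 16 headings = 624 poses. Raycast each; keep the one whose scan matches to 4 dp.
  (3.5, 5.5, 330°): beam 1 = 2.5882 ≠ 1.0000 ✗
  (6.5, 1.5, 330°): beam 1 = 1.9319 ≠ 1.0000 ✗
  (5.5, 2.5, 345°): beam 1 = 3.0000 ≠ 1.0000 ✗
  (1.5, 5.5, 240°): beam 1 = 1.9319 ≠ 1.0000 ✗
  (6.5, 7.5, 75°): beam 2 = 0.5774 ≠ 1.0000 ✗
  …
  (4.5, 1.5, 255°): r_1=1.0000, r_2=1.0000, r_3=0.5774, r_4=1.7321 — all match ✓
No second candidate reproduces the full scan.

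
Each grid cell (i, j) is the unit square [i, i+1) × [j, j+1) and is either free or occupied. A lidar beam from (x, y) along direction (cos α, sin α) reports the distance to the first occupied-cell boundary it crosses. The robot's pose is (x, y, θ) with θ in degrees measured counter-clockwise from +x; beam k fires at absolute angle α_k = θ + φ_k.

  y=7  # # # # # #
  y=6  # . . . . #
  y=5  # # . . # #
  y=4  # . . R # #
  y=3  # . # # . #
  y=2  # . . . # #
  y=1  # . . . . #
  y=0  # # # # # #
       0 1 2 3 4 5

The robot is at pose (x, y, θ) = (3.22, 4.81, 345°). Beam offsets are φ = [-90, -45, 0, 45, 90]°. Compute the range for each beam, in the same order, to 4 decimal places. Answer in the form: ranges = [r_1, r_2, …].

ranges = [0.8386, 0.9353, 0.8075, 0.9007, 2.2673]

beam 1: φ=-90°, α=255°
  dir = (cos 255°, sin 255°) = (-0.2588, -0.9659); from cell (3,4)
  next x-line at t=0.8500, next y-line at t=0.8386; Δt_x=3.8637, Δt_y=1.0353
    y: enter (3,3) at t=0.8386 ← occupied
  → r_1 = 0.8386
beam 2: φ=-45°, α=300°
  dir = (cos 300°, sin 300°) = (0.5000, -0.8660); from cell (3,4)
  next x-line at t=1.5600, next y-line at t=0.9353; Δt_x=2.0000, Δt_y=1.1547
    y: enter (3,3) at t=0.9353 ← occupied
  → r_2 = 0.9353
beam 3: φ=0°, α=345°
  dir = (cos 345°, sin 345°) = (0.9659, -0.2588); from cell (3,4)
  next x-line at t=0.8075, next y-line at t=3.1296; Δt_x=1.0353, Δt_y=3.8637
    x: enter (4,4) at t=0.8075 ← occupied
  → r_3 = 0.8075
beam 4: φ=45°, α=30°
  dir = (cos 30°, sin 30°) = (0.8660, 0.5000); from cell (3,4)
  next x-line at t=0.9007, next y-line at t=0.3800; Δt_x=1.1547, Δt_y=2.0000
    y: enter (3,5) at t=0.3800
    x: enter (4,5) at t=0.9007 ← occupied
  → r_4 = 0.9007
beam 5: φ=90°, α=75°
  dir = (cos 75°, sin 75°) = (0.2588, 0.9659); from cell (3,4)
  next x-line at t=3.0137, next y-line at t=0.1967; Δt_x=3.8637, Δt_y=1.0353
    y: enter (3,5) at t=0.1967
    y: enter (3,6) at t=1.2320
    y: enter (3,7) at t=2.2673 ← occupied
  → r_5 = 2.2673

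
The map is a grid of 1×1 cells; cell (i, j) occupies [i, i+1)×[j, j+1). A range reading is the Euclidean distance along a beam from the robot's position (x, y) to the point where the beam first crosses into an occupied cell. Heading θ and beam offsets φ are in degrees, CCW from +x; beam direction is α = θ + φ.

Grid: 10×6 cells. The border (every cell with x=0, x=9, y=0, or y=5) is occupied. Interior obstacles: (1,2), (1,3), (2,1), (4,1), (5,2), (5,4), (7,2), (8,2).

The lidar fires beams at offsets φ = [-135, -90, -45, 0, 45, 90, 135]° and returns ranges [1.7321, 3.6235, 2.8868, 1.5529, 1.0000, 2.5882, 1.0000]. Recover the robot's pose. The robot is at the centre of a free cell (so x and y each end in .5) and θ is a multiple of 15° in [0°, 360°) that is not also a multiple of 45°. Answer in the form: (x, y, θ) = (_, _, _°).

(x, y, θ) = (4.5, 3.5, 255°)

The pose lattice has 24·16 = 384 candidates. Test each by forward raycasting.
  (6.5, 4.5, 165°): beam 1 = 1.0000 ≠ 1.7321 ✗
  (5.5, 1.5, 330°): beam 1 = 0.5176 ≠ 1.7321 ✗
  (1.5, 1.5, 15°): beam 1 = 0.5774 ≠ 1.7321 ✗
  (6.5, 3.5, 75°): beam 1 = 1.0000 ≠ 1.7321 ✗
  (6.5, 2.5, 240°): beam 1 = 1.9319 ≠ 1.7321 ✗
  …
  (4.5, 3.5, 255°): r_1=1.7321, r_2=3.6235, r_3=2.8868, r_4=1.5529, r_5=1.0000, r_6=2.5882, r_7=1.0000 — all match ✓
No second candidate reproduces the full scan.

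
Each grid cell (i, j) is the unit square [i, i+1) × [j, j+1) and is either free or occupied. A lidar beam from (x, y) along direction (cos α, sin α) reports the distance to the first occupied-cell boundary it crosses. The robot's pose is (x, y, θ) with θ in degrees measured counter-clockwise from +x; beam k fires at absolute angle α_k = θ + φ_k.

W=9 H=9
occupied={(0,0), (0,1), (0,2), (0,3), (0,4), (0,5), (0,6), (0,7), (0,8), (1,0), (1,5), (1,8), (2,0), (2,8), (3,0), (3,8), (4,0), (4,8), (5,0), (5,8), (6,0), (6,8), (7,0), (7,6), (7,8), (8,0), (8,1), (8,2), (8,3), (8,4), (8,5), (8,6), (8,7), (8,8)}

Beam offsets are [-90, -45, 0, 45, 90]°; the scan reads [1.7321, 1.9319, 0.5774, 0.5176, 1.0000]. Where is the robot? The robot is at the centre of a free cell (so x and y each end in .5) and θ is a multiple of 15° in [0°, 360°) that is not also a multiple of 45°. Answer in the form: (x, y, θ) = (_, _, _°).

Enumerate (i+0.5, j+0.5, θ) over the 47 free cells and 16 admissible headings. For each, cast all 5 beams and compare to the given ranges.
  (4.5, 5.5, 330°): beam 1 = 5.1962 ≠ 1.7321 ✗
  (1.5, 1.5, 150°): beam 1 = 7.5056 ≠ 1.7321 ✗
  (1.5, 2.5, 150°): beam 1 = 6.3509 ≠ 1.7321 ✗
  …
  (5.5, 7.5, 60°): r_1=1.7321, r_2=1.9319, r_3=0.5774, r_4=0.5176, r_5=1.0000 — all match ✓
No second candidate reproduces the full scan.

(x, y, θ) = (5.5, 7.5, 60°)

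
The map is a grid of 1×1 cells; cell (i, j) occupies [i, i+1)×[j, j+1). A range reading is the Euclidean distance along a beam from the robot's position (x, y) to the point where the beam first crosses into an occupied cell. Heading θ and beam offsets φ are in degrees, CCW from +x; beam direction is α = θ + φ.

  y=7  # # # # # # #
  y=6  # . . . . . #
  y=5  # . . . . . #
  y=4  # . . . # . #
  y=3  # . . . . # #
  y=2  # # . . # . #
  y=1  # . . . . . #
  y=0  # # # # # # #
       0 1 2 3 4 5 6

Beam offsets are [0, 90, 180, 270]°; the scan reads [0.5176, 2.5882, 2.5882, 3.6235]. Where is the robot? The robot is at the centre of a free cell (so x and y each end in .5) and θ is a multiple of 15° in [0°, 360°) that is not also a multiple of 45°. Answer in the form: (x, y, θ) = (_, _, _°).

(x, y, θ) = (3.5, 4.5, 345°)

Candidates: 26 free-cell centres × 16 headings = 416 poses. Raycast each; keep the one whose scan matches to 4 dp.
  (3.5, 3.5, 120°): beam 1 = 4.0415 ≠ 0.5176 ✗
  (1.5, 1.5, 240°): beam 1 = 0.5774 ≠ 0.5176 ✗
  (2.5, 3.5, 345°): beam 1 = 1.9319 ≠ 0.5176 ✗
  …
  (3.5, 4.5, 345°): r_1=0.5176, r_2=2.5882, r_3=2.5882, r_4=3.6235 — all match ✓
Unique over the lattice → pose = (3.5, 4.5, 345°).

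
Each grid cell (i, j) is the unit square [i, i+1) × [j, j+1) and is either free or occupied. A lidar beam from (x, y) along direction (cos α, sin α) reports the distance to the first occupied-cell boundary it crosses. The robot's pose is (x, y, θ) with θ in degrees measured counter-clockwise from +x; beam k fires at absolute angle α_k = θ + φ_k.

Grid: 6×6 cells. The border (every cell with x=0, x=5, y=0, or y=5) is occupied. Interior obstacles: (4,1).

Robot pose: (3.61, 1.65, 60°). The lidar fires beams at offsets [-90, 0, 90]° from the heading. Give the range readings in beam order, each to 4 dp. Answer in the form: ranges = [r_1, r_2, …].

ranges = [0.4503, 2.7800, 3.0138]

beam 1: φ=-90°, α=330°
  dir = (cos 330°, sin 330°) = (0.8660, -0.5000); from cell (3,1)
  next x-line at t=0.4503, next y-line at t=1.3000; Δt_x=1.1547, Δt_y=2.0000
    x: enter (4,1) at t=0.4503 ← occupied
  → r_1 = 0.4503
beam 2: φ=0°, α=60°
  dir = (cos 60°, sin 60°) = (0.5000, 0.8660); from cell (3,1)
  next x-line at t=0.7800, next y-line at t=0.4041; Δt_x=2.0000, Δt_y=1.1547
    y: enter (3,2) at t=0.4041
    x: enter (4,2) at t=0.7800
    y: enter (4,3) at t=1.5588
    y: enter (4,4) at t=2.7135
    x: enter (5,4) at t=2.7800 ← occupied
  → r_2 = 2.7800
beam 3: φ=90°, α=150°
  dir = (cos 150°, sin 150°) = (-0.8660, 0.5000); from cell (3,1)
  next x-line at t=0.7044, next y-line at t=0.7000; Δt_x=1.1547, Δt_y=2.0000
    y: enter (3,2) at t=0.7000
    x: enter (2,2) at t=0.7044
    x: enter (1,2) at t=1.8591
    y: enter (1,3) at t=2.7000
    x: enter (0,3) at t=3.0138 ← occupied
  → r_3 = 3.0138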